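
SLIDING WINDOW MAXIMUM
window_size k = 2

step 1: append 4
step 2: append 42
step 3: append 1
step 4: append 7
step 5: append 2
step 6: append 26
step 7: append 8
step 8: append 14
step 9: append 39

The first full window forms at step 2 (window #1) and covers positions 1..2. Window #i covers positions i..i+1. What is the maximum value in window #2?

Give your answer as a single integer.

Answer: 42

Derivation:
step 1: append 4 -> window=[4] (not full yet)
step 2: append 42 -> window=[4, 42] -> max=42
step 3: append 1 -> window=[42, 1] -> max=42
Window #2 max = 42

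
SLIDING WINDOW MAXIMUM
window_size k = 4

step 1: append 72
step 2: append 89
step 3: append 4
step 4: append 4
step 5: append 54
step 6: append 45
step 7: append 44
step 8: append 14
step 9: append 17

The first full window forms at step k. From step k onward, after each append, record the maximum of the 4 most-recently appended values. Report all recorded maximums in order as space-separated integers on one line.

step 1: append 72 -> window=[72] (not full yet)
step 2: append 89 -> window=[72, 89] (not full yet)
step 3: append 4 -> window=[72, 89, 4] (not full yet)
step 4: append 4 -> window=[72, 89, 4, 4] -> max=89
step 5: append 54 -> window=[89, 4, 4, 54] -> max=89
step 6: append 45 -> window=[4, 4, 54, 45] -> max=54
step 7: append 44 -> window=[4, 54, 45, 44] -> max=54
step 8: append 14 -> window=[54, 45, 44, 14] -> max=54
step 9: append 17 -> window=[45, 44, 14, 17] -> max=45

Answer: 89 89 54 54 54 45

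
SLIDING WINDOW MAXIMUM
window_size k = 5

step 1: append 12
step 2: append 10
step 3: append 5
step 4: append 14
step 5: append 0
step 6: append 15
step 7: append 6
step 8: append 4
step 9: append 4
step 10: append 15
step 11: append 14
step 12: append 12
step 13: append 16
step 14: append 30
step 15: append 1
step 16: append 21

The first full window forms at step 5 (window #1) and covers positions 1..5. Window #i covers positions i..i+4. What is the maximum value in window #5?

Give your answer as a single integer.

step 1: append 12 -> window=[12] (not full yet)
step 2: append 10 -> window=[12, 10] (not full yet)
step 3: append 5 -> window=[12, 10, 5] (not full yet)
step 4: append 14 -> window=[12, 10, 5, 14] (not full yet)
step 5: append 0 -> window=[12, 10, 5, 14, 0] -> max=14
step 6: append 15 -> window=[10, 5, 14, 0, 15] -> max=15
step 7: append 6 -> window=[5, 14, 0, 15, 6] -> max=15
step 8: append 4 -> window=[14, 0, 15, 6, 4] -> max=15
step 9: append 4 -> window=[0, 15, 6, 4, 4] -> max=15
Window #5 max = 15

Answer: 15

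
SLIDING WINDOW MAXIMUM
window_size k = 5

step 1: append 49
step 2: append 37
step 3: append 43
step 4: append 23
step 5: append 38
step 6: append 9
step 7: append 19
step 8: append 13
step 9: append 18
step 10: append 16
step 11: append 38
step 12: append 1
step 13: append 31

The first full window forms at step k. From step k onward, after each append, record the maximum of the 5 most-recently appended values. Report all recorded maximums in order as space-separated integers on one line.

Answer: 49 43 43 38 38 19 38 38 38

Derivation:
step 1: append 49 -> window=[49] (not full yet)
step 2: append 37 -> window=[49, 37] (not full yet)
step 3: append 43 -> window=[49, 37, 43] (not full yet)
step 4: append 23 -> window=[49, 37, 43, 23] (not full yet)
step 5: append 38 -> window=[49, 37, 43, 23, 38] -> max=49
step 6: append 9 -> window=[37, 43, 23, 38, 9] -> max=43
step 7: append 19 -> window=[43, 23, 38, 9, 19] -> max=43
step 8: append 13 -> window=[23, 38, 9, 19, 13] -> max=38
step 9: append 18 -> window=[38, 9, 19, 13, 18] -> max=38
step 10: append 16 -> window=[9, 19, 13, 18, 16] -> max=19
step 11: append 38 -> window=[19, 13, 18, 16, 38] -> max=38
step 12: append 1 -> window=[13, 18, 16, 38, 1] -> max=38
step 13: append 31 -> window=[18, 16, 38, 1, 31] -> max=38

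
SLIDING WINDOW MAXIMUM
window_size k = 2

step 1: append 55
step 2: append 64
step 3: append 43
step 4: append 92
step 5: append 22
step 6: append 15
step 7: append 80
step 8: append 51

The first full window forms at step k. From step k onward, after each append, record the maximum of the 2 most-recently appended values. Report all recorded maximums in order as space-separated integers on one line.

step 1: append 55 -> window=[55] (not full yet)
step 2: append 64 -> window=[55, 64] -> max=64
step 3: append 43 -> window=[64, 43] -> max=64
step 4: append 92 -> window=[43, 92] -> max=92
step 5: append 22 -> window=[92, 22] -> max=92
step 6: append 15 -> window=[22, 15] -> max=22
step 7: append 80 -> window=[15, 80] -> max=80
step 8: append 51 -> window=[80, 51] -> max=80

Answer: 64 64 92 92 22 80 80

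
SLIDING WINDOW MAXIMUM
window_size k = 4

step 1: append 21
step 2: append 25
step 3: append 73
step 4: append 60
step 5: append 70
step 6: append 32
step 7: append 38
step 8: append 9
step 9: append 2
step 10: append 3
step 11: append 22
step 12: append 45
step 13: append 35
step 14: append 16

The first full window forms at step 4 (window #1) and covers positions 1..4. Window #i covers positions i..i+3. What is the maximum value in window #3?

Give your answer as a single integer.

Answer: 73

Derivation:
step 1: append 21 -> window=[21] (not full yet)
step 2: append 25 -> window=[21, 25] (not full yet)
step 3: append 73 -> window=[21, 25, 73] (not full yet)
step 4: append 60 -> window=[21, 25, 73, 60] -> max=73
step 5: append 70 -> window=[25, 73, 60, 70] -> max=73
step 6: append 32 -> window=[73, 60, 70, 32] -> max=73
Window #3 max = 73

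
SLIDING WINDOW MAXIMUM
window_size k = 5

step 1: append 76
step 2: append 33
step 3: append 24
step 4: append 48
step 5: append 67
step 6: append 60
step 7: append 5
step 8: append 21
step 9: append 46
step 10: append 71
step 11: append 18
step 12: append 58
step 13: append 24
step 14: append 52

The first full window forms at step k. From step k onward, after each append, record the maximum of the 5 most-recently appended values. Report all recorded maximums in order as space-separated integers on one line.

step 1: append 76 -> window=[76] (not full yet)
step 2: append 33 -> window=[76, 33] (not full yet)
step 3: append 24 -> window=[76, 33, 24] (not full yet)
step 4: append 48 -> window=[76, 33, 24, 48] (not full yet)
step 5: append 67 -> window=[76, 33, 24, 48, 67] -> max=76
step 6: append 60 -> window=[33, 24, 48, 67, 60] -> max=67
step 7: append 5 -> window=[24, 48, 67, 60, 5] -> max=67
step 8: append 21 -> window=[48, 67, 60, 5, 21] -> max=67
step 9: append 46 -> window=[67, 60, 5, 21, 46] -> max=67
step 10: append 71 -> window=[60, 5, 21, 46, 71] -> max=71
step 11: append 18 -> window=[5, 21, 46, 71, 18] -> max=71
step 12: append 58 -> window=[21, 46, 71, 18, 58] -> max=71
step 13: append 24 -> window=[46, 71, 18, 58, 24] -> max=71
step 14: append 52 -> window=[71, 18, 58, 24, 52] -> max=71

Answer: 76 67 67 67 67 71 71 71 71 71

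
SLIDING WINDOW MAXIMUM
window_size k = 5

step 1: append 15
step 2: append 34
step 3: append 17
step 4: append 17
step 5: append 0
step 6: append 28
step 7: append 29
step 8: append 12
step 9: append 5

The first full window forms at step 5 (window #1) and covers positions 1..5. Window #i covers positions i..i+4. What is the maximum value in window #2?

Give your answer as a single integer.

Answer: 34

Derivation:
step 1: append 15 -> window=[15] (not full yet)
step 2: append 34 -> window=[15, 34] (not full yet)
step 3: append 17 -> window=[15, 34, 17] (not full yet)
step 4: append 17 -> window=[15, 34, 17, 17] (not full yet)
step 5: append 0 -> window=[15, 34, 17, 17, 0] -> max=34
step 6: append 28 -> window=[34, 17, 17, 0, 28] -> max=34
Window #2 max = 34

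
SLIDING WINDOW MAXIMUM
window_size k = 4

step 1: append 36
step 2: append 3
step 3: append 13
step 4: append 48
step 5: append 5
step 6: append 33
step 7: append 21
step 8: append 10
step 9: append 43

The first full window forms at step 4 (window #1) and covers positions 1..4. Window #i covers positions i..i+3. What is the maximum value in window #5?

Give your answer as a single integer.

Answer: 33

Derivation:
step 1: append 36 -> window=[36] (not full yet)
step 2: append 3 -> window=[36, 3] (not full yet)
step 3: append 13 -> window=[36, 3, 13] (not full yet)
step 4: append 48 -> window=[36, 3, 13, 48] -> max=48
step 5: append 5 -> window=[3, 13, 48, 5] -> max=48
step 6: append 33 -> window=[13, 48, 5, 33] -> max=48
step 7: append 21 -> window=[48, 5, 33, 21] -> max=48
step 8: append 10 -> window=[5, 33, 21, 10] -> max=33
Window #5 max = 33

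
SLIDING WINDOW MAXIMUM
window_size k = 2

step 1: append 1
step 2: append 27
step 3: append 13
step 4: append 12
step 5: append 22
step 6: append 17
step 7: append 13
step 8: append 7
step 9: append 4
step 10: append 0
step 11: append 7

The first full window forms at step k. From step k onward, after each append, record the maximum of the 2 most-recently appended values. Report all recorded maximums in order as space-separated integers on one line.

Answer: 27 27 13 22 22 17 13 7 4 7

Derivation:
step 1: append 1 -> window=[1] (not full yet)
step 2: append 27 -> window=[1, 27] -> max=27
step 3: append 13 -> window=[27, 13] -> max=27
step 4: append 12 -> window=[13, 12] -> max=13
step 5: append 22 -> window=[12, 22] -> max=22
step 6: append 17 -> window=[22, 17] -> max=22
step 7: append 13 -> window=[17, 13] -> max=17
step 8: append 7 -> window=[13, 7] -> max=13
step 9: append 4 -> window=[7, 4] -> max=7
step 10: append 0 -> window=[4, 0] -> max=4
step 11: append 7 -> window=[0, 7] -> max=7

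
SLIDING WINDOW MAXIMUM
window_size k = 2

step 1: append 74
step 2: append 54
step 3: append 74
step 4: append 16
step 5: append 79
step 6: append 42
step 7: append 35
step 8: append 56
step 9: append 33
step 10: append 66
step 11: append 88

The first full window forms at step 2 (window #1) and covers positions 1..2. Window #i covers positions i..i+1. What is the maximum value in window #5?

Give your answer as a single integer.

step 1: append 74 -> window=[74] (not full yet)
step 2: append 54 -> window=[74, 54] -> max=74
step 3: append 74 -> window=[54, 74] -> max=74
step 4: append 16 -> window=[74, 16] -> max=74
step 5: append 79 -> window=[16, 79] -> max=79
step 6: append 42 -> window=[79, 42] -> max=79
Window #5 max = 79

Answer: 79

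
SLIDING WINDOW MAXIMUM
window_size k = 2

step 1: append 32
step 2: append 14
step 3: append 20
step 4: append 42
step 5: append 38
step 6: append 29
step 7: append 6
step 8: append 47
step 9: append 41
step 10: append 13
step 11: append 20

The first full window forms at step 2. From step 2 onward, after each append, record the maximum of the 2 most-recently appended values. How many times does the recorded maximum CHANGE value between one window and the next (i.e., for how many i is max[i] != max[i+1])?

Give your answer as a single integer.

step 1: append 32 -> window=[32] (not full yet)
step 2: append 14 -> window=[32, 14] -> max=32
step 3: append 20 -> window=[14, 20] -> max=20
step 4: append 42 -> window=[20, 42] -> max=42
step 5: append 38 -> window=[42, 38] -> max=42
step 6: append 29 -> window=[38, 29] -> max=38
step 7: append 6 -> window=[29, 6] -> max=29
step 8: append 47 -> window=[6, 47] -> max=47
step 9: append 41 -> window=[47, 41] -> max=47
step 10: append 13 -> window=[41, 13] -> max=41
step 11: append 20 -> window=[13, 20] -> max=20
Recorded maximums: 32 20 42 42 38 29 47 47 41 20
Changes between consecutive maximums: 7

Answer: 7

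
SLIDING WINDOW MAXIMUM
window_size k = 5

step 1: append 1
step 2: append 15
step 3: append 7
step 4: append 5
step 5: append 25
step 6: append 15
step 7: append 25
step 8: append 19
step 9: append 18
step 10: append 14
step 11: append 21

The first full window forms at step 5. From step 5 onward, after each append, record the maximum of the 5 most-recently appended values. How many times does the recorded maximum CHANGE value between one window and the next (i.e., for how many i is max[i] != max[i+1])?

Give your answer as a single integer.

Answer: 0

Derivation:
step 1: append 1 -> window=[1] (not full yet)
step 2: append 15 -> window=[1, 15] (not full yet)
step 3: append 7 -> window=[1, 15, 7] (not full yet)
step 4: append 5 -> window=[1, 15, 7, 5] (not full yet)
step 5: append 25 -> window=[1, 15, 7, 5, 25] -> max=25
step 6: append 15 -> window=[15, 7, 5, 25, 15] -> max=25
step 7: append 25 -> window=[7, 5, 25, 15, 25] -> max=25
step 8: append 19 -> window=[5, 25, 15, 25, 19] -> max=25
step 9: append 18 -> window=[25, 15, 25, 19, 18] -> max=25
step 10: append 14 -> window=[15, 25, 19, 18, 14] -> max=25
step 11: append 21 -> window=[25, 19, 18, 14, 21] -> max=25
Recorded maximums: 25 25 25 25 25 25 25
Changes between consecutive maximums: 0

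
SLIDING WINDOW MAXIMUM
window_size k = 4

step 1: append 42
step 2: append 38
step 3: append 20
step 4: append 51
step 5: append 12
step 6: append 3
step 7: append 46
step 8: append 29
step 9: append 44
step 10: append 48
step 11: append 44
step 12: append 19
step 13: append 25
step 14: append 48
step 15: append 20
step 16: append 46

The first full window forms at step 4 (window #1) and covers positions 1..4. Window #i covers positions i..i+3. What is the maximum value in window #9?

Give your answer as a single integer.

step 1: append 42 -> window=[42] (not full yet)
step 2: append 38 -> window=[42, 38] (not full yet)
step 3: append 20 -> window=[42, 38, 20] (not full yet)
step 4: append 51 -> window=[42, 38, 20, 51] -> max=51
step 5: append 12 -> window=[38, 20, 51, 12] -> max=51
step 6: append 3 -> window=[20, 51, 12, 3] -> max=51
step 7: append 46 -> window=[51, 12, 3, 46] -> max=51
step 8: append 29 -> window=[12, 3, 46, 29] -> max=46
step 9: append 44 -> window=[3, 46, 29, 44] -> max=46
step 10: append 48 -> window=[46, 29, 44, 48] -> max=48
step 11: append 44 -> window=[29, 44, 48, 44] -> max=48
step 12: append 19 -> window=[44, 48, 44, 19] -> max=48
Window #9 max = 48

Answer: 48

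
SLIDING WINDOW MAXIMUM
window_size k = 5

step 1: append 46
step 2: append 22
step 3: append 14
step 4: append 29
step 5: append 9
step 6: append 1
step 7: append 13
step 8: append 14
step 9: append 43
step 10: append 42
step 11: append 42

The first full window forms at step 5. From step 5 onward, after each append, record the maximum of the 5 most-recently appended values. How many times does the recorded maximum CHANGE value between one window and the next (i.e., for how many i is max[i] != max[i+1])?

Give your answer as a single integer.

step 1: append 46 -> window=[46] (not full yet)
step 2: append 22 -> window=[46, 22] (not full yet)
step 3: append 14 -> window=[46, 22, 14] (not full yet)
step 4: append 29 -> window=[46, 22, 14, 29] (not full yet)
step 5: append 9 -> window=[46, 22, 14, 29, 9] -> max=46
step 6: append 1 -> window=[22, 14, 29, 9, 1] -> max=29
step 7: append 13 -> window=[14, 29, 9, 1, 13] -> max=29
step 8: append 14 -> window=[29, 9, 1, 13, 14] -> max=29
step 9: append 43 -> window=[9, 1, 13, 14, 43] -> max=43
step 10: append 42 -> window=[1, 13, 14, 43, 42] -> max=43
step 11: append 42 -> window=[13, 14, 43, 42, 42] -> max=43
Recorded maximums: 46 29 29 29 43 43 43
Changes between consecutive maximums: 2

Answer: 2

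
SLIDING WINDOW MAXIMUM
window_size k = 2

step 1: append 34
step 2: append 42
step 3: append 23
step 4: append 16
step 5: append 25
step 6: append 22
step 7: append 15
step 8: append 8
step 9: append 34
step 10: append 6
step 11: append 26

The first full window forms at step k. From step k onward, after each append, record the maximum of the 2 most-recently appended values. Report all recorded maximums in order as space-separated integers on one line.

Answer: 42 42 23 25 25 22 15 34 34 26

Derivation:
step 1: append 34 -> window=[34] (not full yet)
step 2: append 42 -> window=[34, 42] -> max=42
step 3: append 23 -> window=[42, 23] -> max=42
step 4: append 16 -> window=[23, 16] -> max=23
step 5: append 25 -> window=[16, 25] -> max=25
step 6: append 22 -> window=[25, 22] -> max=25
step 7: append 15 -> window=[22, 15] -> max=22
step 8: append 8 -> window=[15, 8] -> max=15
step 9: append 34 -> window=[8, 34] -> max=34
step 10: append 6 -> window=[34, 6] -> max=34
step 11: append 26 -> window=[6, 26] -> max=26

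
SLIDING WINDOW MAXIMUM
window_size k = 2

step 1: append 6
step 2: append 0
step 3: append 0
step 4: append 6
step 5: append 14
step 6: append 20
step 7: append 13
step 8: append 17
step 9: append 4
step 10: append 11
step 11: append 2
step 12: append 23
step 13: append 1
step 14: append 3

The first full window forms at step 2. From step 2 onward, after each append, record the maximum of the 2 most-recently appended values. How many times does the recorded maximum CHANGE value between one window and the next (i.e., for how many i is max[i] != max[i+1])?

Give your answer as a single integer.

step 1: append 6 -> window=[6] (not full yet)
step 2: append 0 -> window=[6, 0] -> max=6
step 3: append 0 -> window=[0, 0] -> max=0
step 4: append 6 -> window=[0, 6] -> max=6
step 5: append 14 -> window=[6, 14] -> max=14
step 6: append 20 -> window=[14, 20] -> max=20
step 7: append 13 -> window=[20, 13] -> max=20
step 8: append 17 -> window=[13, 17] -> max=17
step 9: append 4 -> window=[17, 4] -> max=17
step 10: append 11 -> window=[4, 11] -> max=11
step 11: append 2 -> window=[11, 2] -> max=11
step 12: append 23 -> window=[2, 23] -> max=23
step 13: append 1 -> window=[23, 1] -> max=23
step 14: append 3 -> window=[1, 3] -> max=3
Recorded maximums: 6 0 6 14 20 20 17 17 11 11 23 23 3
Changes between consecutive maximums: 8

Answer: 8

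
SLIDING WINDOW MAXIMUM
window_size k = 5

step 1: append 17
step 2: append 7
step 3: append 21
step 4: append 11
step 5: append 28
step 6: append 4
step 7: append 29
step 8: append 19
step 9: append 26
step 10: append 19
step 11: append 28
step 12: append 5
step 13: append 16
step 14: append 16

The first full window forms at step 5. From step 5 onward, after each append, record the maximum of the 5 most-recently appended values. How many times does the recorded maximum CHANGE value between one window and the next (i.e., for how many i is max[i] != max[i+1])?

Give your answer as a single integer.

step 1: append 17 -> window=[17] (not full yet)
step 2: append 7 -> window=[17, 7] (not full yet)
step 3: append 21 -> window=[17, 7, 21] (not full yet)
step 4: append 11 -> window=[17, 7, 21, 11] (not full yet)
step 5: append 28 -> window=[17, 7, 21, 11, 28] -> max=28
step 6: append 4 -> window=[7, 21, 11, 28, 4] -> max=28
step 7: append 29 -> window=[21, 11, 28, 4, 29] -> max=29
step 8: append 19 -> window=[11, 28, 4, 29, 19] -> max=29
step 9: append 26 -> window=[28, 4, 29, 19, 26] -> max=29
step 10: append 19 -> window=[4, 29, 19, 26, 19] -> max=29
step 11: append 28 -> window=[29, 19, 26, 19, 28] -> max=29
step 12: append 5 -> window=[19, 26, 19, 28, 5] -> max=28
step 13: append 16 -> window=[26, 19, 28, 5, 16] -> max=28
step 14: append 16 -> window=[19, 28, 5, 16, 16] -> max=28
Recorded maximums: 28 28 29 29 29 29 29 28 28 28
Changes between consecutive maximums: 2

Answer: 2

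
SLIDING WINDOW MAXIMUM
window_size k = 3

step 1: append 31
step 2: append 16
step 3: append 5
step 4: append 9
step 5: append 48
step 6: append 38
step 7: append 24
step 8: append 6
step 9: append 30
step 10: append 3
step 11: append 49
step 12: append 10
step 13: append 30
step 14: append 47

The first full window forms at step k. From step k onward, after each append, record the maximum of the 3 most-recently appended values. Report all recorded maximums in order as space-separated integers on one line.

step 1: append 31 -> window=[31] (not full yet)
step 2: append 16 -> window=[31, 16] (not full yet)
step 3: append 5 -> window=[31, 16, 5] -> max=31
step 4: append 9 -> window=[16, 5, 9] -> max=16
step 5: append 48 -> window=[5, 9, 48] -> max=48
step 6: append 38 -> window=[9, 48, 38] -> max=48
step 7: append 24 -> window=[48, 38, 24] -> max=48
step 8: append 6 -> window=[38, 24, 6] -> max=38
step 9: append 30 -> window=[24, 6, 30] -> max=30
step 10: append 3 -> window=[6, 30, 3] -> max=30
step 11: append 49 -> window=[30, 3, 49] -> max=49
step 12: append 10 -> window=[3, 49, 10] -> max=49
step 13: append 30 -> window=[49, 10, 30] -> max=49
step 14: append 47 -> window=[10, 30, 47] -> max=47

Answer: 31 16 48 48 48 38 30 30 49 49 49 47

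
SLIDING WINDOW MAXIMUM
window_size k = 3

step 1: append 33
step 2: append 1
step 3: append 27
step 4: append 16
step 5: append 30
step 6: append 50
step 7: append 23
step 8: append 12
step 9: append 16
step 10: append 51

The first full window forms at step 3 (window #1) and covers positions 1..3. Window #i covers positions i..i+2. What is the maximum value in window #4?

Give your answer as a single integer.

Answer: 50

Derivation:
step 1: append 33 -> window=[33] (not full yet)
step 2: append 1 -> window=[33, 1] (not full yet)
step 3: append 27 -> window=[33, 1, 27] -> max=33
step 4: append 16 -> window=[1, 27, 16] -> max=27
step 5: append 30 -> window=[27, 16, 30] -> max=30
step 6: append 50 -> window=[16, 30, 50] -> max=50
Window #4 max = 50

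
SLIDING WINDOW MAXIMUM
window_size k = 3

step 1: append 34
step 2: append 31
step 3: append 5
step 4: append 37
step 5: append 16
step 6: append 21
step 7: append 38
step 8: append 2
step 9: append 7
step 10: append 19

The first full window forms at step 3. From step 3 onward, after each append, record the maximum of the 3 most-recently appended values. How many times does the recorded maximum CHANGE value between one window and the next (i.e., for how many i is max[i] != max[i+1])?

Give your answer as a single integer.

step 1: append 34 -> window=[34] (not full yet)
step 2: append 31 -> window=[34, 31] (not full yet)
step 3: append 5 -> window=[34, 31, 5] -> max=34
step 4: append 37 -> window=[31, 5, 37] -> max=37
step 5: append 16 -> window=[5, 37, 16] -> max=37
step 6: append 21 -> window=[37, 16, 21] -> max=37
step 7: append 38 -> window=[16, 21, 38] -> max=38
step 8: append 2 -> window=[21, 38, 2] -> max=38
step 9: append 7 -> window=[38, 2, 7] -> max=38
step 10: append 19 -> window=[2, 7, 19] -> max=19
Recorded maximums: 34 37 37 37 38 38 38 19
Changes between consecutive maximums: 3

Answer: 3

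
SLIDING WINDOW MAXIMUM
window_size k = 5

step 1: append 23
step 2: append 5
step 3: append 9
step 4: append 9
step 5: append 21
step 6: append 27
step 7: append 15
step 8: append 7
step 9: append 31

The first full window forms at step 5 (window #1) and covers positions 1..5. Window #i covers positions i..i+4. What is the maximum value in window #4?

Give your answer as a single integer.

step 1: append 23 -> window=[23] (not full yet)
step 2: append 5 -> window=[23, 5] (not full yet)
step 3: append 9 -> window=[23, 5, 9] (not full yet)
step 4: append 9 -> window=[23, 5, 9, 9] (not full yet)
step 5: append 21 -> window=[23, 5, 9, 9, 21] -> max=23
step 6: append 27 -> window=[5, 9, 9, 21, 27] -> max=27
step 7: append 15 -> window=[9, 9, 21, 27, 15] -> max=27
step 8: append 7 -> window=[9, 21, 27, 15, 7] -> max=27
Window #4 max = 27

Answer: 27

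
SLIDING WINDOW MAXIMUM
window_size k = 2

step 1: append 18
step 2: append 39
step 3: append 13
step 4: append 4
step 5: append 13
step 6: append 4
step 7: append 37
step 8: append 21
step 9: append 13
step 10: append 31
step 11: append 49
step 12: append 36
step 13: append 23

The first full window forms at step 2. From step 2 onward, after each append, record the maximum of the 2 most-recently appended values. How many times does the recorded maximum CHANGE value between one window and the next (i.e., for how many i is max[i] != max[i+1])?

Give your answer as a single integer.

step 1: append 18 -> window=[18] (not full yet)
step 2: append 39 -> window=[18, 39] -> max=39
step 3: append 13 -> window=[39, 13] -> max=39
step 4: append 4 -> window=[13, 4] -> max=13
step 5: append 13 -> window=[4, 13] -> max=13
step 6: append 4 -> window=[13, 4] -> max=13
step 7: append 37 -> window=[4, 37] -> max=37
step 8: append 21 -> window=[37, 21] -> max=37
step 9: append 13 -> window=[21, 13] -> max=21
step 10: append 31 -> window=[13, 31] -> max=31
step 11: append 49 -> window=[31, 49] -> max=49
step 12: append 36 -> window=[49, 36] -> max=49
step 13: append 23 -> window=[36, 23] -> max=36
Recorded maximums: 39 39 13 13 13 37 37 21 31 49 49 36
Changes between consecutive maximums: 6

Answer: 6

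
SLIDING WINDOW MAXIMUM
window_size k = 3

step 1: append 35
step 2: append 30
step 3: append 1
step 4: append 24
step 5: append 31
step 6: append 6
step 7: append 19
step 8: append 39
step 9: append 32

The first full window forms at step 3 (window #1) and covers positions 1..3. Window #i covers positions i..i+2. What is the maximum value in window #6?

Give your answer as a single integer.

Answer: 39

Derivation:
step 1: append 35 -> window=[35] (not full yet)
step 2: append 30 -> window=[35, 30] (not full yet)
step 3: append 1 -> window=[35, 30, 1] -> max=35
step 4: append 24 -> window=[30, 1, 24] -> max=30
step 5: append 31 -> window=[1, 24, 31] -> max=31
step 6: append 6 -> window=[24, 31, 6] -> max=31
step 7: append 19 -> window=[31, 6, 19] -> max=31
step 8: append 39 -> window=[6, 19, 39] -> max=39
Window #6 max = 39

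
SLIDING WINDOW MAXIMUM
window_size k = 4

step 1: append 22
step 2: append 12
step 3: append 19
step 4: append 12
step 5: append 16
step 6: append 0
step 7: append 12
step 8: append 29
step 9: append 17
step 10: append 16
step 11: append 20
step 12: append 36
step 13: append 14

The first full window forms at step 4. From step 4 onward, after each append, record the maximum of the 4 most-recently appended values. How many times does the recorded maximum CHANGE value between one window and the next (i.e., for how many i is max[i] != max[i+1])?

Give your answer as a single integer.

step 1: append 22 -> window=[22] (not full yet)
step 2: append 12 -> window=[22, 12] (not full yet)
step 3: append 19 -> window=[22, 12, 19] (not full yet)
step 4: append 12 -> window=[22, 12, 19, 12] -> max=22
step 5: append 16 -> window=[12, 19, 12, 16] -> max=19
step 6: append 0 -> window=[19, 12, 16, 0] -> max=19
step 7: append 12 -> window=[12, 16, 0, 12] -> max=16
step 8: append 29 -> window=[16, 0, 12, 29] -> max=29
step 9: append 17 -> window=[0, 12, 29, 17] -> max=29
step 10: append 16 -> window=[12, 29, 17, 16] -> max=29
step 11: append 20 -> window=[29, 17, 16, 20] -> max=29
step 12: append 36 -> window=[17, 16, 20, 36] -> max=36
step 13: append 14 -> window=[16, 20, 36, 14] -> max=36
Recorded maximums: 22 19 19 16 29 29 29 29 36 36
Changes between consecutive maximums: 4

Answer: 4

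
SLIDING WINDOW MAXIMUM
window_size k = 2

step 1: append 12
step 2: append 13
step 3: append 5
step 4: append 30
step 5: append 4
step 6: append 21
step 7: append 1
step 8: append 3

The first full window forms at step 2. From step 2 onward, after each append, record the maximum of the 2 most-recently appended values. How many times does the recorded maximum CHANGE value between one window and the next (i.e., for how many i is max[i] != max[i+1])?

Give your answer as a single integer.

step 1: append 12 -> window=[12] (not full yet)
step 2: append 13 -> window=[12, 13] -> max=13
step 3: append 5 -> window=[13, 5] -> max=13
step 4: append 30 -> window=[5, 30] -> max=30
step 5: append 4 -> window=[30, 4] -> max=30
step 6: append 21 -> window=[4, 21] -> max=21
step 7: append 1 -> window=[21, 1] -> max=21
step 8: append 3 -> window=[1, 3] -> max=3
Recorded maximums: 13 13 30 30 21 21 3
Changes between consecutive maximums: 3

Answer: 3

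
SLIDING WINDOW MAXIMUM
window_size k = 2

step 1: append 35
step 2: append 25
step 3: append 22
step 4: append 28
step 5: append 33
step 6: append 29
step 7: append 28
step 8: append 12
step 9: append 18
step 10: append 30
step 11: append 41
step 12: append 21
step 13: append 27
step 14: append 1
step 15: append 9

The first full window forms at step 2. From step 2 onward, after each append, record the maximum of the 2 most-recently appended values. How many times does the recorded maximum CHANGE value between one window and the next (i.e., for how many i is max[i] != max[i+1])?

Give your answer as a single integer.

Answer: 10

Derivation:
step 1: append 35 -> window=[35] (not full yet)
step 2: append 25 -> window=[35, 25] -> max=35
step 3: append 22 -> window=[25, 22] -> max=25
step 4: append 28 -> window=[22, 28] -> max=28
step 5: append 33 -> window=[28, 33] -> max=33
step 6: append 29 -> window=[33, 29] -> max=33
step 7: append 28 -> window=[29, 28] -> max=29
step 8: append 12 -> window=[28, 12] -> max=28
step 9: append 18 -> window=[12, 18] -> max=18
step 10: append 30 -> window=[18, 30] -> max=30
step 11: append 41 -> window=[30, 41] -> max=41
step 12: append 21 -> window=[41, 21] -> max=41
step 13: append 27 -> window=[21, 27] -> max=27
step 14: append 1 -> window=[27, 1] -> max=27
step 15: append 9 -> window=[1, 9] -> max=9
Recorded maximums: 35 25 28 33 33 29 28 18 30 41 41 27 27 9
Changes between consecutive maximums: 10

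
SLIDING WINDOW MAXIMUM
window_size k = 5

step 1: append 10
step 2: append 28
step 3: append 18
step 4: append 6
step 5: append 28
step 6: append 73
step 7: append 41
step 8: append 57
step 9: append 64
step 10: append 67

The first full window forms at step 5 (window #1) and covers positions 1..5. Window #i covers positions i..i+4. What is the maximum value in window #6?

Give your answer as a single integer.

Answer: 73

Derivation:
step 1: append 10 -> window=[10] (not full yet)
step 2: append 28 -> window=[10, 28] (not full yet)
step 3: append 18 -> window=[10, 28, 18] (not full yet)
step 4: append 6 -> window=[10, 28, 18, 6] (not full yet)
step 5: append 28 -> window=[10, 28, 18, 6, 28] -> max=28
step 6: append 73 -> window=[28, 18, 6, 28, 73] -> max=73
step 7: append 41 -> window=[18, 6, 28, 73, 41] -> max=73
step 8: append 57 -> window=[6, 28, 73, 41, 57] -> max=73
step 9: append 64 -> window=[28, 73, 41, 57, 64] -> max=73
step 10: append 67 -> window=[73, 41, 57, 64, 67] -> max=73
Window #6 max = 73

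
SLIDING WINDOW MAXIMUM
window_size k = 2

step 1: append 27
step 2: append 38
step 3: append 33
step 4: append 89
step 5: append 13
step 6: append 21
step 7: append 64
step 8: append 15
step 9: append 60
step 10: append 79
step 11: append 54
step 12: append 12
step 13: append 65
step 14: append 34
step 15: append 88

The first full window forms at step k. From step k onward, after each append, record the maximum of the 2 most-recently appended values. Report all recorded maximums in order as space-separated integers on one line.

Answer: 38 38 89 89 21 64 64 60 79 79 54 65 65 88

Derivation:
step 1: append 27 -> window=[27] (not full yet)
step 2: append 38 -> window=[27, 38] -> max=38
step 3: append 33 -> window=[38, 33] -> max=38
step 4: append 89 -> window=[33, 89] -> max=89
step 5: append 13 -> window=[89, 13] -> max=89
step 6: append 21 -> window=[13, 21] -> max=21
step 7: append 64 -> window=[21, 64] -> max=64
step 8: append 15 -> window=[64, 15] -> max=64
step 9: append 60 -> window=[15, 60] -> max=60
step 10: append 79 -> window=[60, 79] -> max=79
step 11: append 54 -> window=[79, 54] -> max=79
step 12: append 12 -> window=[54, 12] -> max=54
step 13: append 65 -> window=[12, 65] -> max=65
step 14: append 34 -> window=[65, 34] -> max=65
step 15: append 88 -> window=[34, 88] -> max=88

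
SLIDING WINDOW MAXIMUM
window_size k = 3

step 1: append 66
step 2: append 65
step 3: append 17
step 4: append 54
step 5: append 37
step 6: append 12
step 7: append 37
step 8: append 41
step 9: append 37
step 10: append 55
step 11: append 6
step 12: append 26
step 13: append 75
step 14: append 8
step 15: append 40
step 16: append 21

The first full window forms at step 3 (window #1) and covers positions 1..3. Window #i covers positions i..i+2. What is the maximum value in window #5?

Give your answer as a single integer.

Answer: 37

Derivation:
step 1: append 66 -> window=[66] (not full yet)
step 2: append 65 -> window=[66, 65] (not full yet)
step 3: append 17 -> window=[66, 65, 17] -> max=66
step 4: append 54 -> window=[65, 17, 54] -> max=65
step 5: append 37 -> window=[17, 54, 37] -> max=54
step 6: append 12 -> window=[54, 37, 12] -> max=54
step 7: append 37 -> window=[37, 12, 37] -> max=37
Window #5 max = 37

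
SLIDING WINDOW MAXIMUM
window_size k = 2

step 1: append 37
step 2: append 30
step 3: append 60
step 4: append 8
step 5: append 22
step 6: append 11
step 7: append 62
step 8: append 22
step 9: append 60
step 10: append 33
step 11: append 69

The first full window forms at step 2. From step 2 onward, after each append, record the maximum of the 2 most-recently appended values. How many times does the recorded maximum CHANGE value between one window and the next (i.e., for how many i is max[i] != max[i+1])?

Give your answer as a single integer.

Answer: 5

Derivation:
step 1: append 37 -> window=[37] (not full yet)
step 2: append 30 -> window=[37, 30] -> max=37
step 3: append 60 -> window=[30, 60] -> max=60
step 4: append 8 -> window=[60, 8] -> max=60
step 5: append 22 -> window=[8, 22] -> max=22
step 6: append 11 -> window=[22, 11] -> max=22
step 7: append 62 -> window=[11, 62] -> max=62
step 8: append 22 -> window=[62, 22] -> max=62
step 9: append 60 -> window=[22, 60] -> max=60
step 10: append 33 -> window=[60, 33] -> max=60
step 11: append 69 -> window=[33, 69] -> max=69
Recorded maximums: 37 60 60 22 22 62 62 60 60 69
Changes between consecutive maximums: 5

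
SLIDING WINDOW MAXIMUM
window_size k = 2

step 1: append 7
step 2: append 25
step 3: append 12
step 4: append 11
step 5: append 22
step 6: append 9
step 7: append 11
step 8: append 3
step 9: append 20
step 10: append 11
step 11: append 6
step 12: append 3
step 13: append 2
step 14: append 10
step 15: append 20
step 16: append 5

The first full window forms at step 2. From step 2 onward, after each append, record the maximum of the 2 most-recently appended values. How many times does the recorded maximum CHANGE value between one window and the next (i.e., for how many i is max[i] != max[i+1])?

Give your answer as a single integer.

step 1: append 7 -> window=[7] (not full yet)
step 2: append 25 -> window=[7, 25] -> max=25
step 3: append 12 -> window=[25, 12] -> max=25
step 4: append 11 -> window=[12, 11] -> max=12
step 5: append 22 -> window=[11, 22] -> max=22
step 6: append 9 -> window=[22, 9] -> max=22
step 7: append 11 -> window=[9, 11] -> max=11
step 8: append 3 -> window=[11, 3] -> max=11
step 9: append 20 -> window=[3, 20] -> max=20
step 10: append 11 -> window=[20, 11] -> max=20
step 11: append 6 -> window=[11, 6] -> max=11
step 12: append 3 -> window=[6, 3] -> max=6
step 13: append 2 -> window=[3, 2] -> max=3
step 14: append 10 -> window=[2, 10] -> max=10
step 15: append 20 -> window=[10, 20] -> max=20
step 16: append 5 -> window=[20, 5] -> max=20
Recorded maximums: 25 25 12 22 22 11 11 20 20 11 6 3 10 20 20
Changes between consecutive maximums: 9

Answer: 9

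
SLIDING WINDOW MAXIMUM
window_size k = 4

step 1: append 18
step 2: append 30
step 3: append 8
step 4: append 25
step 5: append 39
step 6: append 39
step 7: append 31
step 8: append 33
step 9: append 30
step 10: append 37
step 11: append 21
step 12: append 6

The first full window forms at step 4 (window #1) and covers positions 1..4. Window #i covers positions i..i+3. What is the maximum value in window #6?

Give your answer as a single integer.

Answer: 39

Derivation:
step 1: append 18 -> window=[18] (not full yet)
step 2: append 30 -> window=[18, 30] (not full yet)
step 3: append 8 -> window=[18, 30, 8] (not full yet)
step 4: append 25 -> window=[18, 30, 8, 25] -> max=30
step 5: append 39 -> window=[30, 8, 25, 39] -> max=39
step 6: append 39 -> window=[8, 25, 39, 39] -> max=39
step 7: append 31 -> window=[25, 39, 39, 31] -> max=39
step 8: append 33 -> window=[39, 39, 31, 33] -> max=39
step 9: append 30 -> window=[39, 31, 33, 30] -> max=39
Window #6 max = 39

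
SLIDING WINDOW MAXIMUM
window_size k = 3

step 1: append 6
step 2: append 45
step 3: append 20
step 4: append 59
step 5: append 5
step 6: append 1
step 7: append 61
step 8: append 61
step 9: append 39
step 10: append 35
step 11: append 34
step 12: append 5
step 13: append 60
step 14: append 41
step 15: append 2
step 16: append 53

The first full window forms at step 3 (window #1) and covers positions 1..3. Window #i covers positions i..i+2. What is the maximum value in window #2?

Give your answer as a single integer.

Answer: 59

Derivation:
step 1: append 6 -> window=[6] (not full yet)
step 2: append 45 -> window=[6, 45] (not full yet)
step 3: append 20 -> window=[6, 45, 20] -> max=45
step 4: append 59 -> window=[45, 20, 59] -> max=59
Window #2 max = 59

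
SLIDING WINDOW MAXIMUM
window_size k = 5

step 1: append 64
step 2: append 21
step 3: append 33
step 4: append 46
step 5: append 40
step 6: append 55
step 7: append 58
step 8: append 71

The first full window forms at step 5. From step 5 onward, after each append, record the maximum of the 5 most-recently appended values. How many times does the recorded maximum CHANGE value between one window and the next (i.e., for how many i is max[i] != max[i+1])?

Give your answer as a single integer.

Answer: 3

Derivation:
step 1: append 64 -> window=[64] (not full yet)
step 2: append 21 -> window=[64, 21] (not full yet)
step 3: append 33 -> window=[64, 21, 33] (not full yet)
step 4: append 46 -> window=[64, 21, 33, 46] (not full yet)
step 5: append 40 -> window=[64, 21, 33, 46, 40] -> max=64
step 6: append 55 -> window=[21, 33, 46, 40, 55] -> max=55
step 7: append 58 -> window=[33, 46, 40, 55, 58] -> max=58
step 8: append 71 -> window=[46, 40, 55, 58, 71] -> max=71
Recorded maximums: 64 55 58 71
Changes between consecutive maximums: 3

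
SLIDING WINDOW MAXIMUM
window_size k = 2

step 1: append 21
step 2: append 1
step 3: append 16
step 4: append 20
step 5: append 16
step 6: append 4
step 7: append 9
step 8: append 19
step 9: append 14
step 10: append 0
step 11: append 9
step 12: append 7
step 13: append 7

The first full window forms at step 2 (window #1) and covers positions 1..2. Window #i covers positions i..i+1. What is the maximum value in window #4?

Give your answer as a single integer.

Answer: 20

Derivation:
step 1: append 21 -> window=[21] (not full yet)
step 2: append 1 -> window=[21, 1] -> max=21
step 3: append 16 -> window=[1, 16] -> max=16
step 4: append 20 -> window=[16, 20] -> max=20
step 5: append 16 -> window=[20, 16] -> max=20
Window #4 max = 20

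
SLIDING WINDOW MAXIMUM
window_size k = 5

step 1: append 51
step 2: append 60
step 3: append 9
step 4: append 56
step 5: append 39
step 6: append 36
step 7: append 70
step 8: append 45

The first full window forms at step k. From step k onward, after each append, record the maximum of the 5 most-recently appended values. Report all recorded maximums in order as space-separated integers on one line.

Answer: 60 60 70 70

Derivation:
step 1: append 51 -> window=[51] (not full yet)
step 2: append 60 -> window=[51, 60] (not full yet)
step 3: append 9 -> window=[51, 60, 9] (not full yet)
step 4: append 56 -> window=[51, 60, 9, 56] (not full yet)
step 5: append 39 -> window=[51, 60, 9, 56, 39] -> max=60
step 6: append 36 -> window=[60, 9, 56, 39, 36] -> max=60
step 7: append 70 -> window=[9, 56, 39, 36, 70] -> max=70
step 8: append 45 -> window=[56, 39, 36, 70, 45] -> max=70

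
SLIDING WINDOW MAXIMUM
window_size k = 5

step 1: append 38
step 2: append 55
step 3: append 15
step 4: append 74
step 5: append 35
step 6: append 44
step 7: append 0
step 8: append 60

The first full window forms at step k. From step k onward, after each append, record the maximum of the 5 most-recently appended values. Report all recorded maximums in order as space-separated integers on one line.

Answer: 74 74 74 74

Derivation:
step 1: append 38 -> window=[38] (not full yet)
step 2: append 55 -> window=[38, 55] (not full yet)
step 3: append 15 -> window=[38, 55, 15] (not full yet)
step 4: append 74 -> window=[38, 55, 15, 74] (not full yet)
step 5: append 35 -> window=[38, 55, 15, 74, 35] -> max=74
step 6: append 44 -> window=[55, 15, 74, 35, 44] -> max=74
step 7: append 0 -> window=[15, 74, 35, 44, 0] -> max=74
step 8: append 60 -> window=[74, 35, 44, 0, 60] -> max=74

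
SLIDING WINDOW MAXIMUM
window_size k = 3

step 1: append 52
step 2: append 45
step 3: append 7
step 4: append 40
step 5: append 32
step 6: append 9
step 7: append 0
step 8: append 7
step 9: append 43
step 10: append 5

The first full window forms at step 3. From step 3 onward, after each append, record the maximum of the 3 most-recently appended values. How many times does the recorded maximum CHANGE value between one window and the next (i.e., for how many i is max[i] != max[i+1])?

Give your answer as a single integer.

Answer: 5

Derivation:
step 1: append 52 -> window=[52] (not full yet)
step 2: append 45 -> window=[52, 45] (not full yet)
step 3: append 7 -> window=[52, 45, 7] -> max=52
step 4: append 40 -> window=[45, 7, 40] -> max=45
step 5: append 32 -> window=[7, 40, 32] -> max=40
step 6: append 9 -> window=[40, 32, 9] -> max=40
step 7: append 0 -> window=[32, 9, 0] -> max=32
step 8: append 7 -> window=[9, 0, 7] -> max=9
step 9: append 43 -> window=[0, 7, 43] -> max=43
step 10: append 5 -> window=[7, 43, 5] -> max=43
Recorded maximums: 52 45 40 40 32 9 43 43
Changes between consecutive maximums: 5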